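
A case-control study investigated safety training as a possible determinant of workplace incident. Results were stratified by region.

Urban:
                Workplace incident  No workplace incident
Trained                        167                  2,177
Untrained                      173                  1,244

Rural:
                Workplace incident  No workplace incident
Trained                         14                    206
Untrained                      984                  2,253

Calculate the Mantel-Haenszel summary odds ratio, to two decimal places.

OR_MH = Σ(aᵢdᵢ/nᵢ) / Σ(bᵢcᵢ/nᵢ), where nᵢ is the stratum total.
Stratum 1 (Urban): n = 3761; a·d/n = 167·1244/3761 = 55.2374; b·c/n = 2177·173/3761 = 100.1385
Stratum 2 (Rural): n = 3457; a·d/n = 14·2253/3457 = 9.1241; b·c/n = 206·984/3457 = 58.6358
OR_MH = (55.2374 + 9.1241) / (100.1385 + 58.6358) = 64.3615 / 158.7743 = 0.40536

0.41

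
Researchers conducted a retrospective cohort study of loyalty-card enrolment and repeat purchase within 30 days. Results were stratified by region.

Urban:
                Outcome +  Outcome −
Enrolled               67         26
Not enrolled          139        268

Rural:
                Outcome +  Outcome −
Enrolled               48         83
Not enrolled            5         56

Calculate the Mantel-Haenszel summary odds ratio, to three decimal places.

OR_MH = Σ(aᵢdᵢ/nᵢ) / Σ(bᵢcᵢ/nᵢ), where nᵢ is the stratum total.
Stratum 1 (Urban): n = 500; a·d/n = 67·268/500 = 35.9120; b·c/n = 26·139/500 = 7.2280
Stratum 2 (Rural): n = 192; a·d/n = 48·56/192 = 14.0000; b·c/n = 83·5/192 = 2.1615
OR_MH = (35.9120 + 14.0000) / (7.2280 + 2.1615) = 49.9120 / 9.3895 = 5.31575

5.316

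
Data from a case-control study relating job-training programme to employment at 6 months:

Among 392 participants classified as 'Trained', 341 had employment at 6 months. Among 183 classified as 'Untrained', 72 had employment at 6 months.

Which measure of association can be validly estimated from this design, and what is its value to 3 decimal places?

From the description: a = 341, b = 51, c = 72, d = 111.
This is a case-control study: participants were sampled on outcome status, so risks in the source population cannot be estimated directly — relative risk is not valid here. The odds ratio is the appropriate measure.
OR = (a·d)/(b·c) = (341 × 111) / (51 × 72) = 37851 / 3672 = 10.30801

10.308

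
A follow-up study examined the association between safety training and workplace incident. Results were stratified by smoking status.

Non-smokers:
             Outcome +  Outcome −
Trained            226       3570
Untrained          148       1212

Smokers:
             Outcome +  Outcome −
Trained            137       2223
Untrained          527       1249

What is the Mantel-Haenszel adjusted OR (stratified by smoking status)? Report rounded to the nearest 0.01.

OR_MH = Σ(aᵢdᵢ/nᵢ) / Σ(bᵢcᵢ/nᵢ), where nᵢ is the stratum total.
Stratum 1 (Non-smokers): n = 5156; a·d/n = 226·1212/5156 = 53.1249; b·c/n = 3570·148/5156 = 102.4748
Stratum 2 (Smokers): n = 4136; a·d/n = 137·1249/4136 = 41.3716; b·c/n = 2223·527/4136 = 283.2498
OR_MH = (53.1249 + 41.3716) / (102.4748 + 283.2498) = 94.4965 / 385.7245 = 0.24498

0.24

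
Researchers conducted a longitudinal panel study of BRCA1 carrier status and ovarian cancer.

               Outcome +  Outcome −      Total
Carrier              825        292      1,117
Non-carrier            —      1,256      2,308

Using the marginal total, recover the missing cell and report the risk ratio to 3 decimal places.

1.620

The missing cell is in the unexposed row: 2308 − 1256 = 1052.
So a = 825, b = 292, c = 1052, d = 1256.
RR = [a/(a+b)] / [c/(c+d)] = (825/1117) / (1052/2308) = 0.73859/0.45581 = 1.62039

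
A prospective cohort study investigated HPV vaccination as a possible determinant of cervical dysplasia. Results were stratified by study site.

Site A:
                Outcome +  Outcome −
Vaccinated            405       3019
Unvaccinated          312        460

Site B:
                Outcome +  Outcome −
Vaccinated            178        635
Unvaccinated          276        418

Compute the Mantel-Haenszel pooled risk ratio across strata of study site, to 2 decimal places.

RR_MH = Σ(aᵢ·n₀ᵢ/nᵢ) / Σ(cᵢ·n₁ᵢ/nᵢ), with n₁ᵢ = aᵢ+bᵢ (exposed), n₀ᵢ = cᵢ+dᵢ (unexposed), nᵢ = n₁ᵢ+n₀ᵢ.
Stratum 1 (Site A): n₁ = 3424, n₀ = 772, n = 4196; a·n₀/n = 405·772/4196 = 74.5138; c·n₁/n = 312·3424/4196 = 254.5968
Stratum 2 (Site B): n₁ = 813, n₀ = 694, n = 1507; a·n₀/n = 178·694/1507 = 81.9721; c·n₁/n = 276·813/1507 = 148.8971
RR_MH = (74.5138 + 81.9721) / (254.5968 + 148.8971) = 156.4860 / 403.4939 = 0.38783

0.39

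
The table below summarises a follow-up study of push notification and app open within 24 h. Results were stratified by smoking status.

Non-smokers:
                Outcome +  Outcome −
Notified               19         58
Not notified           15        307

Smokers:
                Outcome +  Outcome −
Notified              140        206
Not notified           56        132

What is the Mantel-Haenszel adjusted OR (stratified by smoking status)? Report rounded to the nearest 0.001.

OR_MH = Σ(aᵢdᵢ/nᵢ) / Σ(bᵢcᵢ/nᵢ), where nᵢ is the stratum total.
Stratum 1 (Non-smokers): n = 399; a·d/n = 19·307/399 = 14.6190; b·c/n = 58·15/399 = 2.1805
Stratum 2 (Smokers): n = 534; a·d/n = 140·132/534 = 34.6067; b·c/n = 206·56/534 = 21.6030
OR_MH = (14.6190 + 34.6067) / (2.1805 + 21.6030) = 49.2258 / 23.7834 = 2.06975

2.070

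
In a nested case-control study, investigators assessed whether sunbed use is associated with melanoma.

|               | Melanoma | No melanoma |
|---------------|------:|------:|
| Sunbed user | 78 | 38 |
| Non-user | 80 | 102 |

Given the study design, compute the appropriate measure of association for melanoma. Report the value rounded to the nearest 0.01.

Cells: a = 78, b = 38, c = 80, d = 102.
This is a nested case-control study: participants were sampled on outcome status, so risks in the source population cannot be estimated directly — relative risk is not valid here. The odds ratio is the appropriate measure.
OR = (a·d)/(b·c) = (78 × 102) / (38 × 80) = 7956 / 3040 = 2.61711

2.62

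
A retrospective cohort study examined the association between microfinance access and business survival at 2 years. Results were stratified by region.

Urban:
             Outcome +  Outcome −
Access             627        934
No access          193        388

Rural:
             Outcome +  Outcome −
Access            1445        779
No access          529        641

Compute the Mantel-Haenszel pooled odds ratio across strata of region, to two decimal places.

OR_MH = Σ(aᵢdᵢ/nᵢ) / Σ(bᵢcᵢ/nᵢ), where nᵢ is the stratum total.
Stratum 1 (Urban): n = 2142; a·d/n = 627·388/2142 = 113.5742; b·c/n = 934·193/2142 = 84.1559
Stratum 2 (Rural): n = 3394; a·d/n = 1445·641/3394 = 272.9066; b·c/n = 779·529/3394 = 121.4175
OR_MH = (113.5742 + 272.9066) / (84.1559 + 121.4175) = 386.4808 / 205.5734 = 1.88001

1.88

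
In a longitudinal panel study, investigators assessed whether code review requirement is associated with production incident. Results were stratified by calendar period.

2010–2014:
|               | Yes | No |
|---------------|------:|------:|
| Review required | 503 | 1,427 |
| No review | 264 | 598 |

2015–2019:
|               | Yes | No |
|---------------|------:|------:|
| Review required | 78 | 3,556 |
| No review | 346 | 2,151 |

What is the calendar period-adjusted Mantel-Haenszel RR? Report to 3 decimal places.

0.483

RR_MH = Σ(aᵢ·n₀ᵢ/nᵢ) / Σ(cᵢ·n₁ᵢ/nᵢ), with n₁ᵢ = aᵢ+bᵢ (exposed), n₀ᵢ = cᵢ+dᵢ (unexposed), nᵢ = n₁ᵢ+n₀ᵢ.
Stratum 1 (2010–2014): n₁ = 1930, n₀ = 862, n = 2792; a·n₀/n = 503·862/2792 = 155.2958; c·n₁/n = 264·1930/2792 = 182.4928
Stratum 2 (2015–2019): n₁ = 3634, n₀ = 2497, n = 6131; a·n₀/n = 78·2497/6131 = 31.7674; c·n₁/n = 346·3634/6131 = 205.0830
RR_MH = (155.2958 + 31.7674) / (182.4928 + 205.0830) = 187.0633 / 387.5759 = 0.48265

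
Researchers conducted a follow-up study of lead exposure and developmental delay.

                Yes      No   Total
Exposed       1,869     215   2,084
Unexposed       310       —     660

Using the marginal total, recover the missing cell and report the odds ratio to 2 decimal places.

The missing cell is in the unexposed row: 660 − 310 = 350.
So a = 1869, b = 215, c = 310, d = 350.
OR = (a·d)/(b·c) = (1869 × 350) / (215 × 310) = 654150 / 66650 = 9.81470

9.81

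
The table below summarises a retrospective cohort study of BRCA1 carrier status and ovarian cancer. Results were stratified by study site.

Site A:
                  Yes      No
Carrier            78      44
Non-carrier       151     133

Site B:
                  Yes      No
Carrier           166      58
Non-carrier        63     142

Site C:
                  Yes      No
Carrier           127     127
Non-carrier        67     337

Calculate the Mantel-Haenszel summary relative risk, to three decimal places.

RR_MH = Σ(aᵢ·n₀ᵢ/nᵢ) / Σ(cᵢ·n₁ᵢ/nᵢ), with n₁ᵢ = aᵢ+bᵢ (exposed), n₀ᵢ = cᵢ+dᵢ (unexposed), nᵢ = n₁ᵢ+n₀ᵢ.
Stratum 1 (Site A): n₁ = 122, n₀ = 284, n = 406; a·n₀/n = 78·284/406 = 54.5616; c·n₁/n = 151·122/406 = 45.3744
Stratum 2 (Site B): n₁ = 224, n₀ = 205, n = 429; a·n₀/n = 166·205/429 = 79.3240; c·n₁/n = 63·224/429 = 32.8951
Stratum 3 (Site C): n₁ = 254, n₀ = 404, n = 658; a·n₀/n = 127·404/658 = 77.9757; c·n₁/n = 67·254/658 = 25.8632
RR_MH = (54.5616 + 79.3240 + 77.9757) / (45.3744 + 32.8951 + 25.8632) = 211.8613 / 104.1327 = 2.03453

2.035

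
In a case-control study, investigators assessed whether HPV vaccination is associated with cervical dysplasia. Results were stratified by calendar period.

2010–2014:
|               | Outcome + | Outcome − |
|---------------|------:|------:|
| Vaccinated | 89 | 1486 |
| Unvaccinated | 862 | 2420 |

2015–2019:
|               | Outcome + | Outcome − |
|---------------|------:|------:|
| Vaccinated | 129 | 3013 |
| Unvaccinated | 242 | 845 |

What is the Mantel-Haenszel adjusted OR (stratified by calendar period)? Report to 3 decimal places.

OR_MH = Σ(aᵢdᵢ/nᵢ) / Σ(bᵢcᵢ/nᵢ), where nᵢ is the stratum total.
Stratum 1 (2010–2014): n = 4857; a·d/n = 89·2420/4857 = 44.3442; b·c/n = 1486·862/4857 = 263.7291
Stratum 2 (2015–2019): n = 4229; a·d/n = 129·845/4229 = 25.7756; b·c/n = 3013·242/4229 = 172.4157
OR_MH = (44.3442 + 25.7756) / (263.7291 + 172.4157) = 70.1198 / 436.1448 = 0.16077

0.161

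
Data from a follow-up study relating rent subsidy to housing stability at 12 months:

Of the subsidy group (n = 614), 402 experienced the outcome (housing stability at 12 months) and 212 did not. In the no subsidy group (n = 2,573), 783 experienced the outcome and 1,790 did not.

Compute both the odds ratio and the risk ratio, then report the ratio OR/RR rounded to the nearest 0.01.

2.01

From the description: a = 402, b = 212, c = 783, d = 1790.
OR = (402·1790)/(212·783) = 719580/165996 = 4.33492
Risk in exposed = 402/614 = 0.65472; risk in unexposed = 783/2573 = 0.30431; RR = 2.15147
OR/RR = 4.33492 / 2.15147 = 2.01486
The outcome is not rare, so the OR lies further from 1 than the RR.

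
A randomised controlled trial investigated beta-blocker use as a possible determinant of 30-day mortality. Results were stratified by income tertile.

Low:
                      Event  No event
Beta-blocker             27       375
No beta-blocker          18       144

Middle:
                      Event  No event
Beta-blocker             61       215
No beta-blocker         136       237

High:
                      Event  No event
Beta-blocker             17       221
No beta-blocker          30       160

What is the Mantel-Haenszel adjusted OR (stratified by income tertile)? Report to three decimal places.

OR_MH = Σ(aᵢdᵢ/nᵢ) / Σ(bᵢcᵢ/nᵢ), where nᵢ is the stratum total.
Stratum 1 (Low): n = 564; a·d/n = 27·144/564 = 6.8936; b·c/n = 375·18/564 = 11.9681
Stratum 2 (Middle): n = 649; a·d/n = 61·237/649 = 22.2758; b·c/n = 215·136/649 = 45.0539
Stratum 3 (High): n = 428; a·d/n = 17·160/428 = 6.3551; b·c/n = 221·30/428 = 15.4907
OR_MH = (6.8936 + 22.2758 + 6.3551) / (11.9681 + 45.0539 + 15.4907) = 35.5246 / 72.5127 = 0.48991

0.490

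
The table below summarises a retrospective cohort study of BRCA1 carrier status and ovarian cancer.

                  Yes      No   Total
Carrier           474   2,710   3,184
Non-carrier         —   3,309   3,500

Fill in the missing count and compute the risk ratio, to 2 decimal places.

2.73

The missing cell is in the unexposed row: 3500 − 3309 = 191.
So a = 474, b = 2710, c = 191, d = 3309.
RR = [a/(a+b)] / [c/(c+d)] = (474/3184) / (191/3500) = 0.14887/0.05457 = 2.72797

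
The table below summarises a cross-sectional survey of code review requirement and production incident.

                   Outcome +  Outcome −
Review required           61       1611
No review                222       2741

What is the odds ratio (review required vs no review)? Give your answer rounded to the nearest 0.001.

Cells: a = 61, b = 1611, c = 222, d = 2741.
OR = (a·d)/(b·c) = (61 × 2741) / (1611 × 222) = 167201 / 357642 = 0.46751
Exposure is associated with lower odds of production incident (OR = 0.47 < 1).

0.468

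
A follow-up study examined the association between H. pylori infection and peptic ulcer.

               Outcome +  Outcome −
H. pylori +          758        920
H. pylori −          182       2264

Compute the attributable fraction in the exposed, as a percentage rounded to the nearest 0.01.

Cells: a = 758, b = 920, c = 182, d = 2264.
Risk in exposed = 758/1678 = 0.45173; risk in unexposed = 182/2446 = 0.07441.
RR = 0.45173/0.07441 = 6.07103
AR% = (RR − 1)/RR × 100 = (6.07103 − 1)/6.07103 × 100 = 83.5283%

83.53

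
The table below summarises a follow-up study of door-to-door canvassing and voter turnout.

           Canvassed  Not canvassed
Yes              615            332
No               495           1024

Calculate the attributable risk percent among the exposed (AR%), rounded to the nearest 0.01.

Reading the table with exposure as columns: a = 615 (Canvassed, case), b = 495 (Canvassed, non-case), c = 332 (Not canvassed, case), d = 1024.
Risk in exposed = 615/1110 = 0.55405; risk in unexposed = 332/1356 = 0.24484.
RR = 0.55405/0.24484 = 2.26294
AR% = (RR − 1)/RR × 100 = (2.26294 − 1)/2.26294 × 100 = 55.8098%

55.81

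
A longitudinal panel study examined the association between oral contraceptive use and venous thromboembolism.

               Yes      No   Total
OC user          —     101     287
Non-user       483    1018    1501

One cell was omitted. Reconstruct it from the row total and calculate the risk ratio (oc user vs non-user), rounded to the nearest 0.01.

2.01

The missing cell is in the exposed row: 287 − 101 = 186.
So a = 186, b = 101, c = 483, d = 1018.
RR = [a/(a+b)] / [c/(c+d)] = (186/287) / (483/1501) = 0.64808/0.32179 = 2.01402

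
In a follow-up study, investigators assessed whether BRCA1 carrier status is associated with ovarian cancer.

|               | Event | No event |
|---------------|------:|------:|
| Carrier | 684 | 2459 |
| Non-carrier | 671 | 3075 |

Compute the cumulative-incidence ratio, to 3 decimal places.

Cells: a = 684, b = 2459, c = 671, d = 3075.
Risk in exposed = 684/3143 = 0.21763; risk in unexposed = 671/3746 = 0.17912.
RR = 0.21763 / 0.17912 = 1.21495
The risk among the exposed is 1.21 times that among the unexposed.

1.215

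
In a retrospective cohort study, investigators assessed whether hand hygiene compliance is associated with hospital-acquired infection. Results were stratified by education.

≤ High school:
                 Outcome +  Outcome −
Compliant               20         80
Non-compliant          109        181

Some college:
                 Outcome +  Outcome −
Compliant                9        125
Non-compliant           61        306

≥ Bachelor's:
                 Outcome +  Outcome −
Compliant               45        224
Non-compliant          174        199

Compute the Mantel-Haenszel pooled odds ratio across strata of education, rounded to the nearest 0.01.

0.29

OR_MH = Σ(aᵢdᵢ/nᵢ) / Σ(bᵢcᵢ/nᵢ), where nᵢ is the stratum total.
Stratum 1 (≤ High school): n = 390; a·d/n = 20·181/390 = 9.2821; b·c/n = 80·109/390 = 22.3590
Stratum 2 (Some college): n = 501; a·d/n = 9·306/501 = 5.4970; b·c/n = 125·61/501 = 15.2196
Stratum 3 (≥ Bachelor's): n = 642; a·d/n = 45·199/642 = 13.9486; b·c/n = 224·174/642 = 60.7103
OR_MH = (9.2821 + 5.4970 + 13.9486) / (22.3590 + 15.2196 + 60.7103) = 28.7277 / 98.2888 = 0.29228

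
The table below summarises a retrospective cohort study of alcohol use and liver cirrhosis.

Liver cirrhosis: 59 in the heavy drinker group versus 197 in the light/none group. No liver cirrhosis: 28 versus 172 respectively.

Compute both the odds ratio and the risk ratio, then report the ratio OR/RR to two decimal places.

From the description: a = 59, b = 28, c = 197, d = 172.
OR = (59·172)/(28·197) = 10148/5516 = 1.83974
Risk in exposed = 59/87 = 0.67816; risk in unexposed = 197/369 = 0.53388; RR = 1.27026
OR/RR = 1.83974 / 1.27026 = 1.44832
The outcome is not rare, so the OR lies further from 1 than the RR.

1.45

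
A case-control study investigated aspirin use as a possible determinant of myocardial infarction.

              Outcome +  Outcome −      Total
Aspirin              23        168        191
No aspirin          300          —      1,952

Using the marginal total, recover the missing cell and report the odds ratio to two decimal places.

0.75

The missing cell is in the unexposed row: 1952 − 300 = 1652.
So a = 23, b = 168, c = 300, d = 1652.
OR = (a·d)/(b·c) = (23 × 1652) / (168 × 300) = 37996 / 50400 = 0.75389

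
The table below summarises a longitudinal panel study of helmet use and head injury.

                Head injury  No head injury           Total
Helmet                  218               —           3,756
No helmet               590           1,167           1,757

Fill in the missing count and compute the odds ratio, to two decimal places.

The missing cell is in the exposed row: 3756 − 218 = 3538.
So a = 218, b = 3538, c = 590, d = 1167.
OR = (a·d)/(b·c) = (218 × 1167) / (3538 × 590) = 254406 / 2087420 = 0.12188

0.12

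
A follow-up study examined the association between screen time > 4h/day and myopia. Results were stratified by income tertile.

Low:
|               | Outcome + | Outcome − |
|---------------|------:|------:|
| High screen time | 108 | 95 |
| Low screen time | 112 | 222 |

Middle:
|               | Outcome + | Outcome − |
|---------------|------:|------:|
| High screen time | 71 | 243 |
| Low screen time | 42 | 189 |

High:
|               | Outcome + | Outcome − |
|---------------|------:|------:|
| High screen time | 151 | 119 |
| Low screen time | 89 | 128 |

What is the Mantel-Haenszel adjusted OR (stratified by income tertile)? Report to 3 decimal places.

OR_MH = Σ(aᵢdᵢ/nᵢ) / Σ(bᵢcᵢ/nᵢ), where nᵢ is the stratum total.
Stratum 1 (Low): n = 537; a·d/n = 108·222/537 = 44.6480; b·c/n = 95·112/537 = 19.8138
Stratum 2 (Middle): n = 545; a·d/n = 71·189/545 = 24.6220; b·c/n = 243·42/545 = 18.7266
Stratum 3 (High): n = 487; a·d/n = 151·128/487 = 39.6879; b·c/n = 119·89/487 = 21.7474
OR_MH = (44.6480 + 24.6220 + 39.6879) / (19.8138 + 18.7266 + 21.7474) = 108.9579 / 60.2878 = 1.80730

1.807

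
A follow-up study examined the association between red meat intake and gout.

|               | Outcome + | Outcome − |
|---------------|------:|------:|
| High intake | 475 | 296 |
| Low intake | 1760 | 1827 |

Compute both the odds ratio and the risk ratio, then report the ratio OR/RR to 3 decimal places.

1.327

Cells: a = 475, b = 296, c = 1760, d = 1827.
OR = (475·1827)/(296·1760) = 867825/520960 = 1.66582
Risk in exposed = 475/771 = 0.61608; risk in unexposed = 1760/3587 = 0.49066; RR = 1.25562
OR/RR = 1.66582 / 1.25562 = 1.32669
The outcome is not rare, so the OR lies further from 1 than the RR.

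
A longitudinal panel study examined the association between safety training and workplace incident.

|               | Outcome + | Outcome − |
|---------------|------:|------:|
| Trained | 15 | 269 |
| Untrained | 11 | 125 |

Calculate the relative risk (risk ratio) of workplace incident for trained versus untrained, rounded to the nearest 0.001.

Cells: a = 15, b = 269, c = 11, d = 125.
Risk in exposed = 15/284 = 0.05282; risk in unexposed = 11/136 = 0.08088.
RR = 0.05282 / 0.08088 = 0.65301
The risk is 35% lower among the exposed than among the unexposed.

0.653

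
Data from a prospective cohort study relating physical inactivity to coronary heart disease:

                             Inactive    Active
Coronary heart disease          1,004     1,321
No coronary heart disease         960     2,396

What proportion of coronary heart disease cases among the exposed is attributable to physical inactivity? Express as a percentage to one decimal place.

Reading the table with exposure as columns: a = 1004 (Inactive, case), b = 960 (Inactive, non-case), c = 1321 (Active, case), d = 2396.
Risk in exposed = 1004/1964 = 0.51120; risk in unexposed = 1321/3717 = 0.35539.
RR = 0.51120/0.35539 = 1.43841
AR% = (RR − 1)/RR × 100 = (1.43841 − 1)/1.43841 × 100 = 30.4787%

30.5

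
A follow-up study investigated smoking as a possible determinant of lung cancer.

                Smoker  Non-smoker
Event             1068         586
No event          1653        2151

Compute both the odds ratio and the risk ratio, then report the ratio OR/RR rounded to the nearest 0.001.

Reading the table with exposure as columns: a = 1068 (Smoker, case), b = 1653 (Smoker, non-case), c = 586 (Non-smoker, case), d = 2151.
OR = (1068·2151)/(1653·586) = 2297268/968658 = 2.37160
Risk in exposed = 1068/2721 = 0.39250; risk in unexposed = 586/2737 = 0.21410; RR = 1.83324
OR/RR = 2.37160 / 1.83324 = 1.29366
The outcome is not rare, so the OR lies further from 1 than the RR.

1.294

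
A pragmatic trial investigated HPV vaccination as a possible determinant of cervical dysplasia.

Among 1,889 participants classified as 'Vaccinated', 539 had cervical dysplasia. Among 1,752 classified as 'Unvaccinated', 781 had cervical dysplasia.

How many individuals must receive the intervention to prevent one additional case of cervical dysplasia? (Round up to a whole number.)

7

Risk in treated group = 539/1889 = 0.28534; risk in control = 781/1752 = 0.44578.
Absolute risk reduction = 0.44578 − 0.28534 = 0.16044
NNT = 1 / ARR = 1 / 0.16044 = 6.233 → round up → 7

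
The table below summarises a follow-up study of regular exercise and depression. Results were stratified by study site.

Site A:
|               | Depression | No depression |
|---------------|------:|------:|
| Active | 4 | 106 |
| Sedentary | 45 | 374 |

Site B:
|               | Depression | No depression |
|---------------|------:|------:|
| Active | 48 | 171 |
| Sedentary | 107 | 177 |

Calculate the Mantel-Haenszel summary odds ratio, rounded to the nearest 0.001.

OR_MH = Σ(aᵢdᵢ/nᵢ) / Σ(bᵢcᵢ/nᵢ), where nᵢ is the stratum total.
Stratum 1 (Site A): n = 529; a·d/n = 4·374/529 = 2.8280; b·c/n = 106·45/529 = 9.0170
Stratum 2 (Site B): n = 503; a·d/n = 48·177/503 = 16.8907; b·c/n = 171·107/503 = 36.3757
OR_MH = (2.8280 + 16.8907) / (9.0170 + 36.3757) = 19.7186 / 45.3928 = 0.43440

0.434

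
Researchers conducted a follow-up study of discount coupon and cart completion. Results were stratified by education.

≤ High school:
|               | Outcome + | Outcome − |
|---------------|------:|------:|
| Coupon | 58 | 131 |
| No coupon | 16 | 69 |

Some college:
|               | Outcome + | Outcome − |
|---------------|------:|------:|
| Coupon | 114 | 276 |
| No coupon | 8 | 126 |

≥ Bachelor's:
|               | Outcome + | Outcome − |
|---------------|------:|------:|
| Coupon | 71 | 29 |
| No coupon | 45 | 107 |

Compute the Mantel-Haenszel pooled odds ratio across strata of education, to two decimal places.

OR_MH = Σ(aᵢdᵢ/nᵢ) / Σ(bᵢcᵢ/nᵢ), where nᵢ is the stratum total.
Stratum 1 (≤ High school): n = 274; a·d/n = 58·69/274 = 14.6058; b·c/n = 131·16/274 = 7.6496
Stratum 2 (Some college): n = 524; a·d/n = 114·126/524 = 27.4122; b·c/n = 276·8/524 = 4.2137
Stratum 3 (≥ Bachelor's): n = 252; a·d/n = 71·107/252 = 30.1468; b·c/n = 29·45/252 = 5.1786
OR_MH = (14.6058 + 27.4122 + 30.1468) / (7.6496 + 4.2137 + 5.1786) = 72.1649 / 17.0419 = 4.23454

4.23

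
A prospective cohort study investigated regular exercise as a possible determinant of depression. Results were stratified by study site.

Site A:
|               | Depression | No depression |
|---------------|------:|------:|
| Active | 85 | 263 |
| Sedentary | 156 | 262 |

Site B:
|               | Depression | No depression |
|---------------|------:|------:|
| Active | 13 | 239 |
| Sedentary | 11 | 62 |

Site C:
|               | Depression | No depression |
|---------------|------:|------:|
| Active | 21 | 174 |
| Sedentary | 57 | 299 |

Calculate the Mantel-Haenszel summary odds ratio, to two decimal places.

0.54

OR_MH = Σ(aᵢdᵢ/nᵢ) / Σ(bᵢcᵢ/nᵢ), where nᵢ is the stratum total.
Stratum 1 (Site A): n = 766; a·d/n = 85·262/766 = 29.0731; b·c/n = 263·156/766 = 53.5614
Stratum 2 (Site B): n = 325; a·d/n = 13·62/325 = 2.4800; b·c/n = 239·11/325 = 8.0892
Stratum 3 (Site C): n = 551; a·d/n = 21·299/551 = 11.3956; b·c/n = 174·57/551 = 18.0000
OR_MH = (29.0731 + 2.4800 + 11.3956) / (53.5614 + 8.0892 + 18.0000) = 42.9488 / 79.6506 = 0.53921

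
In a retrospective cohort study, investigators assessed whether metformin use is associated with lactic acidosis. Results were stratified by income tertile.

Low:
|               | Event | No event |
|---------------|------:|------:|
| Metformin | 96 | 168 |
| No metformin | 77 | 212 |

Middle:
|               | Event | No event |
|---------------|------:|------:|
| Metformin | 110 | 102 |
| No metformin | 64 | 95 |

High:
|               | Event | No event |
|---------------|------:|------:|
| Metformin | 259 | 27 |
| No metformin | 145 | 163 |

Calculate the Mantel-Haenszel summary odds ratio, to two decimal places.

OR_MH = Σ(aᵢdᵢ/nᵢ) / Σ(bᵢcᵢ/nᵢ), where nᵢ is the stratum total.
Stratum 1 (Low): n = 553; a·d/n = 96·212/553 = 36.8029; b·c/n = 168·77/553 = 23.3924
Stratum 2 (Middle): n = 371; a·d/n = 110·95/371 = 28.1671; b·c/n = 102·64/371 = 17.5957
Stratum 3 (High): n = 594; a·d/n = 259·163/594 = 71.0724; b·c/n = 27·145/594 = 6.5909
OR_MH = (36.8029 + 28.1671 + 71.0724) / (23.3924 + 17.5957 + 6.5909) = 136.0424 / 47.5790 = 2.85929

2.86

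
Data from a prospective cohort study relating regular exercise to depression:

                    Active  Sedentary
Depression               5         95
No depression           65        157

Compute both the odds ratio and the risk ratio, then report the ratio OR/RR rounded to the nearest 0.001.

0.671

Reading the table with exposure as columns: a = 5 (Active, case), b = 65 (Active, non-case), c = 95 (Sedentary, case), d = 157.
OR = (5·157)/(65·95) = 785/6175 = 0.12713
Risk in exposed = 5/70 = 0.07143; risk in unexposed = 95/252 = 0.37698; RR = 0.18947
OR/RR = 0.12713 / 0.18947 = 0.67094
The outcome is not rare, so the OR lies further from 1 than the RR.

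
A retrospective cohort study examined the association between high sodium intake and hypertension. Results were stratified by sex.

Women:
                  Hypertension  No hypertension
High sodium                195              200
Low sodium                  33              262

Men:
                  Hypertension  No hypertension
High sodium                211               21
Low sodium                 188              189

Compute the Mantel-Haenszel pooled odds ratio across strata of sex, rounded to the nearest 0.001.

8.694

OR_MH = Σ(aᵢdᵢ/nᵢ) / Σ(bᵢcᵢ/nᵢ), where nᵢ is the stratum total.
Stratum 1 (Women): n = 690; a·d/n = 195·262/690 = 74.0435; b·c/n = 200·33/690 = 9.5652
Stratum 2 (Men): n = 609; a·d/n = 211·189/609 = 65.4828; b·c/n = 21·188/609 = 6.4828
OR_MH = (74.0435 + 65.4828) / (9.5652 + 6.4828) = 139.5262 / 16.0480 = 8.69432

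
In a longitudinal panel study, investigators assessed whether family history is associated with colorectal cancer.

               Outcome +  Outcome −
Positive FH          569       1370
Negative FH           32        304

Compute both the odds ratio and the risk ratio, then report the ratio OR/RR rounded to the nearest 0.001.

Cells: a = 569, b = 1370, c = 32, d = 304.
OR = (569·304)/(1370·32) = 172976/43840 = 3.94562
Risk in exposed = 569/1939 = 0.29345; risk in unexposed = 32/336 = 0.09524; RR = 3.08123
OR/RR = 3.94562 / 3.08123 = 1.28054
The outcome is not rare, so the OR lies further from 1 than the RR.

1.281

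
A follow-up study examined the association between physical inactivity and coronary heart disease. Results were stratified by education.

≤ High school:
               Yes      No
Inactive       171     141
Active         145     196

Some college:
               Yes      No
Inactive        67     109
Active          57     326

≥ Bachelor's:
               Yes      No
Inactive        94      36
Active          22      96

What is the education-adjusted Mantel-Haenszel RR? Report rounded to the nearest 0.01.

RR_MH = Σ(aᵢ·n₀ᵢ/nᵢ) / Σ(cᵢ·n₁ᵢ/nᵢ), with n₁ᵢ = aᵢ+bᵢ (exposed), n₀ᵢ = cᵢ+dᵢ (unexposed), nᵢ = n₁ᵢ+n₀ᵢ.
Stratum 1 (≤ High school): n₁ = 312, n₀ = 341, n = 653; a·n₀/n = 171·341/653 = 89.2971; c·n₁/n = 145·312/653 = 69.2802
Stratum 2 (Some college): n₁ = 176, n₀ = 383, n = 559; a·n₀/n = 67·383/559 = 45.9052; c·n₁/n = 57·176/559 = 17.9463
Stratum 3 (≥ Bachelor's): n₁ = 130, n₀ = 118, n = 248; a·n₀/n = 94·118/248 = 44.7258; c·n₁/n = 22·130/248 = 11.5323
RR_MH = (89.2971 + 45.9052 + 44.7258) / (69.2802 + 17.9463 + 11.5323) = 179.9281 / 98.7588 = 1.82189

1.82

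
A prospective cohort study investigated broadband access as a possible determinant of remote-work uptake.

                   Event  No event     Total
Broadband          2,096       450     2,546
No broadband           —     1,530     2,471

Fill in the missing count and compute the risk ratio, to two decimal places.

The missing cell is in the unexposed row: 2471 − 1530 = 941.
So a = 2096, b = 450, c = 941, d = 1530.
RR = [a/(a+b)] / [c/(c+d)] = (2096/2546) / (941/2471) = 0.82325/0.38082 = 2.16180

2.16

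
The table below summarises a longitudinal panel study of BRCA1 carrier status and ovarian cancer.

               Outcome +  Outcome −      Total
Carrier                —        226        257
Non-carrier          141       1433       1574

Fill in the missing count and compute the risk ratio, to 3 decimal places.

1.347

The missing cell is in the exposed row: 257 − 226 = 31.
So a = 31, b = 226, c = 141, d = 1433.
RR = [a/(a+b)] / [c/(c+d)] = (31/257) / (141/1574) = 0.12062/0.08958 = 1.34652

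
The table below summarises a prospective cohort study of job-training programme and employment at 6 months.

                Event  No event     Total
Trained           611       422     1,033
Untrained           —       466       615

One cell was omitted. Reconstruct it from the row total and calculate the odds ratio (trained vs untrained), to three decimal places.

The missing cell is in the unexposed row: 615 − 466 = 149.
So a = 611, b = 422, c = 149, d = 466.
OR = (a·d)/(b·c) = (611 × 466) / (422 × 149) = 284726 / 62878 = 4.52823

4.528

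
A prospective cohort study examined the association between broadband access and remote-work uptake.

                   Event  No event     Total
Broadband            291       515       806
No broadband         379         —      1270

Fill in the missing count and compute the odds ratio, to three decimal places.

1.328

The missing cell is in the unexposed row: 1270 − 379 = 891.
So a = 291, b = 515, c = 379, d = 891.
OR = (a·d)/(b·c) = (291 × 891) / (515 × 379) = 259281 / 195185 = 1.32839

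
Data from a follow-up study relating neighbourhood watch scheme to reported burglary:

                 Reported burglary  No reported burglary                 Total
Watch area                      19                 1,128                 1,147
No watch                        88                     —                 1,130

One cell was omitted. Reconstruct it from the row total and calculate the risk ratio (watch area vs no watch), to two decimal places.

0.21

The missing cell is in the unexposed row: 1130 − 88 = 1042.
So a = 19, b = 1128, c = 88, d = 1042.
RR = [a/(a+b)] / [c/(c+d)] = (19/1147) / (88/1130) = 0.01656/0.07788 = 0.21271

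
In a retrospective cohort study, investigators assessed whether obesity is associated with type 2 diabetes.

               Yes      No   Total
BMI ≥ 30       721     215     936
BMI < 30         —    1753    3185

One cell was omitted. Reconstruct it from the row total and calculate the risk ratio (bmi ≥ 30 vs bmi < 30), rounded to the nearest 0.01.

1.71

The missing cell is in the unexposed row: 3185 − 1753 = 1432.
So a = 721, b = 215, c = 1432, d = 1753.
RR = [a/(a+b)] / [c/(c+d)] = (721/936) / (1432/3185) = 0.77030/0.44961 = 1.71327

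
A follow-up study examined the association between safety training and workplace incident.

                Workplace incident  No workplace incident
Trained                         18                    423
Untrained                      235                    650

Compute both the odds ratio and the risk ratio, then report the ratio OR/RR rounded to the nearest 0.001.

Cells: a = 18, b = 423, c = 235, d = 650.
OR = (18·650)/(423·235) = 11700/99405 = 0.11770
Risk in exposed = 18/441 = 0.04082; risk in unexposed = 235/885 = 0.26554; RR = 0.15371
OR/RR = 0.11770 / 0.15371 = 0.76572
The outcome is not rare, so the OR lies further from 1 than the RR.

0.766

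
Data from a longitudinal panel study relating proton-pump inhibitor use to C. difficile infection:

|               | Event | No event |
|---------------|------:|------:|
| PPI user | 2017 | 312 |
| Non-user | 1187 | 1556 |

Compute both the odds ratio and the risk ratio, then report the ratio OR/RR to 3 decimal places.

Cells: a = 2017, b = 312, c = 1187, d = 1556.
OR = (2017·1556)/(312·1187) = 3138452/370344 = 8.47442
Risk in exposed = 2017/2329 = 0.86604; risk in unexposed = 1187/2743 = 0.43274; RR = 2.00130
OR/RR = 8.47442 / 2.00130 = 4.23447
The outcome is not rare, so the OR lies further from 1 than the RR.

4.234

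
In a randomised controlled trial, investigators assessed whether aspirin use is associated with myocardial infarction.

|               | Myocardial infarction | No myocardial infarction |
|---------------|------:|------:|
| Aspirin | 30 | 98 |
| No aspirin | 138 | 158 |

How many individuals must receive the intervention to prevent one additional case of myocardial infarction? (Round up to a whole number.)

Risk in treated group = 30/128 = 0.23438; risk in control = 138/296 = 0.46622.
Absolute risk reduction = 0.46622 − 0.23438 = 0.23184
NNT = 1 / ARR = 1 / 0.23184 = 4.313 → round up → 5

5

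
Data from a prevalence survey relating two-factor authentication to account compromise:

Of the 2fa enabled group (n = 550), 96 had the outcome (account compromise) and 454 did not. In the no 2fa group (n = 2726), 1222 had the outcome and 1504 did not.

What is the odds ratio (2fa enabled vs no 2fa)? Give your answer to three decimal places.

0.260

From the description: a = 96, b = 454, c = 1222, d = 1504.
OR = (a·d)/(b·c) = (96 × 1504) / (454 × 1222) = 144384 / 554788 = 0.26025
Exposure is associated with lower odds of account compromise (OR = 0.26 < 1).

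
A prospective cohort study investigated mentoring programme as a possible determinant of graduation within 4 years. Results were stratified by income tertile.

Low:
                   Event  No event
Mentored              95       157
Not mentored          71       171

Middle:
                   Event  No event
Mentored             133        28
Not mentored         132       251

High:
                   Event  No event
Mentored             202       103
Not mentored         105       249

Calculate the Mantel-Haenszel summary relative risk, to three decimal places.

RR_MH = Σ(aᵢ·n₀ᵢ/nᵢ) / Σ(cᵢ·n₁ᵢ/nᵢ), with n₁ᵢ = aᵢ+bᵢ (exposed), n₀ᵢ = cᵢ+dᵢ (unexposed), nᵢ = n₁ᵢ+n₀ᵢ.
Stratum 1 (Low): n₁ = 252, n₀ = 242, n = 494; a·n₀/n = 95·242/494 = 46.5385; c·n₁/n = 71·252/494 = 36.2186
Stratum 2 (Middle): n₁ = 161, n₀ = 383, n = 544; a·n₀/n = 133·383/544 = 93.6379; c·n₁/n = 132·161/544 = 39.0662
Stratum 3 (High): n₁ = 305, n₀ = 354, n = 659; a·n₀/n = 202·354/659 = 108.5099; c·n₁/n = 105·305/659 = 48.5964
RR_MH = (46.5385 + 93.6379 + 108.5099) / (36.2186 + 39.0662 + 48.5964) = 248.6862 / 123.8812 = 2.00746

2.007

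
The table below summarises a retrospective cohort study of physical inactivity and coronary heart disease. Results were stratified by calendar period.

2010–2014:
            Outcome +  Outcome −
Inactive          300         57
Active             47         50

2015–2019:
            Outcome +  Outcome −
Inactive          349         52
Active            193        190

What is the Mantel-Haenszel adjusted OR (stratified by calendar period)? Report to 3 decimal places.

OR_MH = Σ(aᵢdᵢ/nᵢ) / Σ(bᵢcᵢ/nᵢ), where nᵢ is the stratum total.
Stratum 1 (2010–2014): n = 454; a·d/n = 300·50/454 = 33.0396; b·c/n = 57·47/454 = 5.9009
Stratum 2 (2015–2019): n = 784; a·d/n = 349·190/784 = 84.5791; b·c/n = 52·193/784 = 12.8010
OR_MH = (33.0396 + 84.5791) / (5.9009 + 12.8010) = 117.6187 / 18.7019 = 6.28913

6.289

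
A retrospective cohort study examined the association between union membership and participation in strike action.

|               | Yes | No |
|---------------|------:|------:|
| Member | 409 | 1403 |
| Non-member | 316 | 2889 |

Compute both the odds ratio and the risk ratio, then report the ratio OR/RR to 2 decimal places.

Cells: a = 409, b = 1403, c = 316, d = 2889.
OR = (409·2889)/(1403·316) = 1181601/443348 = 2.66518
Risk in exposed = 409/1812 = 0.22572; risk in unexposed = 316/3205 = 0.09860; RR = 2.28932
OR/RR = 2.66518 / 2.28932 = 1.16418
The outcome is not rare, so the OR lies further from 1 than the RR.

1.16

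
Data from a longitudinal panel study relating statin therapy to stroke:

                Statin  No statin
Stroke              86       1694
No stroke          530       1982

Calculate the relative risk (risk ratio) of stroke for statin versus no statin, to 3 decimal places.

Reading the table with exposure as columns: a = 86 (Statin, case), b = 530 (Statin, non-case), c = 1694 (No statin, case), d = 1982.
Risk in exposed = 86/616 = 0.13961; risk in unexposed = 1694/3676 = 0.46083.
RR = 0.13961 / 0.46083 = 0.30296
The risk is 70% lower among the exposed than among the unexposed.

0.303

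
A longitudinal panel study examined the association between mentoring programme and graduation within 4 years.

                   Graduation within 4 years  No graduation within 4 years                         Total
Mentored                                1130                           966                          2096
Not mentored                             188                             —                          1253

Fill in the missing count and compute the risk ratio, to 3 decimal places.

3.593

The missing cell is in the unexposed row: 1253 − 188 = 1065.
So a = 1130, b = 966, c = 188, d = 1065.
RR = [a/(a+b)] / [c/(c+d)] = (1130/2096) / (188/1253) = 0.53912/0.15004 = 3.59319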